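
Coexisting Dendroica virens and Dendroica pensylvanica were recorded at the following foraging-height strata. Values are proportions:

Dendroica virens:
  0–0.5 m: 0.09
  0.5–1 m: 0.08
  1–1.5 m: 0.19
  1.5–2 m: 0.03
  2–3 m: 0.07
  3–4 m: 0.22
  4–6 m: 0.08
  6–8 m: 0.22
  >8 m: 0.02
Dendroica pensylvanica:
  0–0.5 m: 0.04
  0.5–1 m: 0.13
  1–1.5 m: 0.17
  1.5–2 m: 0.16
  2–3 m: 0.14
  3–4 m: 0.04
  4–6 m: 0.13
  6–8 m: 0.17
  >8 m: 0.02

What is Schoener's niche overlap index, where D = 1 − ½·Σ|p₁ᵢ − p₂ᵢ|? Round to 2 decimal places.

0.70

Σ|p₁ᵢ − p₂ᵢ| = 0.05 + 0.05 + 0.02 + 0.13 + 0.07 + 0.18 + 0.05 + 0.05 + 0.00 = 0.60
D = 1 − ½ × 0.60 = 1 − 0.300 = 0.7000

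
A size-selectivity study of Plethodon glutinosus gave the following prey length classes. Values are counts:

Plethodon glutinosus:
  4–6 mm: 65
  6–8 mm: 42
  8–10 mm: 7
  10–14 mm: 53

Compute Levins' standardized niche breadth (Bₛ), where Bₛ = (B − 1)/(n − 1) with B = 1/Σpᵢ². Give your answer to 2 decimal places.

0.72

Proportions for Plethodon glutinosus (n=167): 65/167=0.3892, 42/167=0.2515, 7/167=0.0419, 53/167=0.3174
Σpᵢ² = 0.3892² + 0.2515² + 0.0419² + 0.3174² = 0.151477 + 0.063252 + 0.001756 + 0.100743 = 0.317228
B = 1 / 0.317228 = 3.1523
Bₛ = (B − 1)/(n − 1) = (3.1523 − 1)/(4 − 1) = 2.1523/3 = 0.7174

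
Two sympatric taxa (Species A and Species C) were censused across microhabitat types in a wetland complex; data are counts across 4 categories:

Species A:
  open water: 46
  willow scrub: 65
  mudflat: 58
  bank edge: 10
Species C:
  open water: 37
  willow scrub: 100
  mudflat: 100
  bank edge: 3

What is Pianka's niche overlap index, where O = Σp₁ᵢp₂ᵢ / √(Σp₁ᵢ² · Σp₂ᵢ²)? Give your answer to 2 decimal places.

Proportions for Species A (n=179): 46/179=0.2570, 65/179=0.3631, 58/179=0.3240, 10/179=0.0559
Proportions for Species C (n=240): 37/240=0.1542, 100/240=0.4167, 100/240=0.4167, 3/240=0.0125
Σ p₁ᵢp₂ᵢ = 0.039629 + 0.151304 + 0.135011 + 0.000699 = 0.326643
Σp_1ᵢ² = 0.2570² + 0.3631² + 0.3240² + 0.0559² = 0.066049 + 0.131842 + 0.104976 + 0.003125 = 0.305992
Σp_2ᵢ² = 0.1542² + 0.4167² + 0.4167² + 0.0125² = 0.023778 + 0.173639 + 0.173639 + 0.000156 = 0.371212
O = 0.326643 / √(0.305992 × 0.371212) = 0.326643 / 0.3370280 = 0.9692

0.97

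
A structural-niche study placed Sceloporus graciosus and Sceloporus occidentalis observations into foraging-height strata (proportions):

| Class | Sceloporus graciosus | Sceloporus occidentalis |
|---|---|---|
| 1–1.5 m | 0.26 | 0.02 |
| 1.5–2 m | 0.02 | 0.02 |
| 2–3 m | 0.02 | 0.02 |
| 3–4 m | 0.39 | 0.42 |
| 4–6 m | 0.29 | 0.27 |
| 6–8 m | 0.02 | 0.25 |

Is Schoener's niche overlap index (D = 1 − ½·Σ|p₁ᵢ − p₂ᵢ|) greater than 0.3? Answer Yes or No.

Yes

Σ|p₁ᵢ − p₂ᵢ| = 0.24 + 0.00 + 0.00 + 0.03 + 0.02 + 0.23 = 0.52
D = 1 − ½ × 0.52 = 1 − 0.260 = 0.7400
D = 0.7400 > 0.3 → Yes.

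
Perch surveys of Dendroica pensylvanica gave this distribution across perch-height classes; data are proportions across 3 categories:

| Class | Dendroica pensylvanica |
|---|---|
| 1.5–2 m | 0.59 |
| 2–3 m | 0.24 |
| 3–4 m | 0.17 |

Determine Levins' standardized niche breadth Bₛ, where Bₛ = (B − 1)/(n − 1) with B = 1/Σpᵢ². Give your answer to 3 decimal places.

Σpᵢ² = 0.59² + 0.24² + 0.17² = 0.3481 + 0.0576 + 0.0289 = 0.4346
B = 1 / 0.4346 = 2.30097
Bₛ = (B − 1)/(n − 1) = (2.30097 − 1)/(3 − 1) = 1.30097/2 = 0.65049

0.650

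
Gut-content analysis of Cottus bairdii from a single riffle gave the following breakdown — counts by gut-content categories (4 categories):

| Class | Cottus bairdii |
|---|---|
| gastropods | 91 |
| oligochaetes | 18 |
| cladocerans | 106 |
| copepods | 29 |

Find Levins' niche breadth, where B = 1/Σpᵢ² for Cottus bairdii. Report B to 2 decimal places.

Proportions for Cottus bairdii (n=244): 91/244=0.3730, 18/244=0.0738, 106/244=0.4344, 29/244=0.1189
Σpᵢ² = 0.3730² + 0.0738² + 0.4344² + 0.1189² = 0.139129 + 0.005446 + 0.188703 + 0.014137 = 0.347415
B = 1 / 0.347415 = 2.8784

2.88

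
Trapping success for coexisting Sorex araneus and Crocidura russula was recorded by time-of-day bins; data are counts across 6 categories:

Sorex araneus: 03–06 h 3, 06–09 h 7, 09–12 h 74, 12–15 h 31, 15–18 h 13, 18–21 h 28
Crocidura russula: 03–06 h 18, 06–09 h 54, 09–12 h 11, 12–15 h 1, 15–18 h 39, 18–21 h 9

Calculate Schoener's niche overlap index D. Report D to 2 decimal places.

0.31

Proportions for Sorex araneus (n=156): 3/156=0.0192, 7/156=0.0449, 74/156=0.4744, 31/156=0.1987, 13/156=0.0833, 28/156=0.1795
Proportions for Crocidura russula (n=132): 18/132=0.1364, 54/132=0.4091, 11/132=0.0833, 1/132=0.0076, 39/132=0.2955, 9/132=0.0682
Σ|p₁ᵢ − p₂ᵢ| = 0.1172 + 0.3642 + 0.3911 + 0.1911 + 0.2122 + 0.1113 = 1.3871
D = 1 − ½ × 1.3871 = 1 − 0.69355 = 0.30645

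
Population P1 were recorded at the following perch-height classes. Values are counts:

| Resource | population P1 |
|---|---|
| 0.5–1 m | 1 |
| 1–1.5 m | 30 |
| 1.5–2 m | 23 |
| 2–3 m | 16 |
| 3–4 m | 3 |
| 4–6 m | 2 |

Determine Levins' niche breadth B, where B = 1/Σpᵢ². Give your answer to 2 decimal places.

Proportions for population P1 (n=75): 1/75=0.0133, 30/75=0.4000, 23/75=0.3067, 16/75=0.2133, 3/75=0.0400, 2/75=0.0267
Σpᵢ² = 0.0133² + 0.4000² + 0.3067² + 0.2133² + 0.0400² + 0.0267² = 0.000177 + 0.160000 + 0.094065 + 0.045497 + 0.001600 + 0.000713 = 0.302052
B = 1 / 0.302052 = 3.3107

3.31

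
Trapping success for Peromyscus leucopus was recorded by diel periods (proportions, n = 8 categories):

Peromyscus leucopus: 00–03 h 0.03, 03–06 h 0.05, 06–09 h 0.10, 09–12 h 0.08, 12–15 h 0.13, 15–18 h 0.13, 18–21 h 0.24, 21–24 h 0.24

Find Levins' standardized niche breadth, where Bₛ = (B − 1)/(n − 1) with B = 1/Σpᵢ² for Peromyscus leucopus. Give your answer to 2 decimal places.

Σpᵢ² = 0.03² + 0.05² + 0.10² + 0.08² + 0.13² + 0.13² + 0.24² + 0.24² = 0.0009 + 0.0025 + 0.0100 + 0.0064 + 0.0169 + 0.0169 + 0.0576 + 0.0576 = 0.1688
B = 1 / 0.1688 = 5.9242
Bₛ = (B − 1)/(n − 1) = (5.9242 − 1)/(8 − 1) = 4.9242/7 = 0.7035

0.70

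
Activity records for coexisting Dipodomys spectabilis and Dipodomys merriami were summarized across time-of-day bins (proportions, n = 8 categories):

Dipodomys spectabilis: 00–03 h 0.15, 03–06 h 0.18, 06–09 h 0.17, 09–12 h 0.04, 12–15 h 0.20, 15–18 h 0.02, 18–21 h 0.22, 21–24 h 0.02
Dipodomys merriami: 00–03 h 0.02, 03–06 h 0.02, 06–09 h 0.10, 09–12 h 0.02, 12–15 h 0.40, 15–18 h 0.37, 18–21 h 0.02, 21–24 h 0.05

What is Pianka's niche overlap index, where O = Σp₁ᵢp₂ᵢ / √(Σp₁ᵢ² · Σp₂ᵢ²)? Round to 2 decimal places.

0.50

Σ p₁ᵢp₂ᵢ = 0.0030 + 0.0036 + 0.0170 + 0.0008 + 0.0800 + 0.0074 + 0.0044 + 0.0010 = 0.1172
Σp_1ᵢ² = 0.15² + 0.18² + 0.17² + 0.04² + 0.20² + 0.02² + 0.22² + 0.02² = 0.0225 + 0.0324 + 0.0289 + 0.0016 + 0.0400 + 0.0004 + 0.0484 + 0.0004 = 0.1746
Σp_2ᵢ² = 0.02² + 0.02² + 0.10² + 0.02² + 0.40² + 0.37² + 0.02² + 0.05² = 0.0004 + 0.0004 + 0.0100 + 0.0004 + 0.1600 + 0.1369 + 0.0004 + 0.0025 = 0.3110
O = 0.1172 / √(0.1746 × 0.3110) = 0.1172 / 0.23302 = 0.5030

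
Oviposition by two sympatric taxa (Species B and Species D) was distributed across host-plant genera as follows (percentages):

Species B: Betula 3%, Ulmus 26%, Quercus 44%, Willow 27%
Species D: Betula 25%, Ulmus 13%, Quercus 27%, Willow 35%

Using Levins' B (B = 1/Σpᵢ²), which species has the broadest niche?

Species D

Convert percentages to proportions (divide by 100).
Σp_Bᵢ² = 0.03² + 0.26² + 0.44² + 0.27² = 0.0009 + 0.0676 + 0.1936 + 0.0729 = 0.3350
B_B = 1 / 0.3350 = 2.9851
Σp_Dᵢ² = 0.25² + 0.13² + 0.27² + 0.35² = 0.0625 + 0.0169 + 0.0729 + 0.1225 = 0.2748
B_D = 1 / 0.2748 = 3.6390
Highest B → broadest niche (most generalist): Species D (B = 3.64).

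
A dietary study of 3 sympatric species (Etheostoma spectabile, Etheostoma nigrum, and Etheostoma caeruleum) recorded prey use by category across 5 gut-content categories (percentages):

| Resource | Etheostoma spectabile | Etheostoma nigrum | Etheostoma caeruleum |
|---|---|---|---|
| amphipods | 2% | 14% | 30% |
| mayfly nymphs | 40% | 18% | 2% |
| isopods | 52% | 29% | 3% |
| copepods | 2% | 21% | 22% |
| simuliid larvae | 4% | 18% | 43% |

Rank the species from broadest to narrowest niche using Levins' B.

Etheostoma nigrum > Etheostoma caeruleum > Etheostoma spectabile

Convert percentages to proportions (divide by 100).
Σp_specᵢ² = 0.02² + 0.40² + 0.52² + 0.02² + 0.04² = 0.0004 + 0.1600 + 0.2704 + 0.0004 + 0.0016 = 0.4328
B_spec = 1 / 0.4328 = 2.3105
Σp_nigrᵢ² = 0.14² + 0.18² + 0.29² + 0.21² + 0.18² = 0.0196 + 0.0324 + 0.0841 + 0.0441 + 0.0324 = 0.2126
B_nigr = 1 / 0.2126 = 4.7037
Σp_caerᵢ² = 0.30² + 0.02² + 0.03² + 0.22² + 0.43² = 0.0900 + 0.0004 + 0.0009 + 0.0484 + 0.1849 = 0.3246
B_caer = 1 / 0.3246 = 3.0807
Ranking by B (broadest → narrowest): Etheostoma nigrum (4.70) > Etheostoma caeruleum (3.08) > Etheostoma spectabile (2.31)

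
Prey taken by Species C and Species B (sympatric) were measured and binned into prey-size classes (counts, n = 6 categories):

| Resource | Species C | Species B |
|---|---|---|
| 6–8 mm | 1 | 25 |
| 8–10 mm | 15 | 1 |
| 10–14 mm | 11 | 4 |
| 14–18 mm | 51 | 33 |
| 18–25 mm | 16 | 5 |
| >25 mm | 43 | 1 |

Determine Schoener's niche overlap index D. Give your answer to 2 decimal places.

0.54

Proportions for Species C (n=137): 1/137=0.0073, 15/137=0.1095, 11/137=0.0803, 51/137=0.3723, 16/137=0.1168, 43/137=0.3139
Proportions for Species B (n=69): 25/69=0.3623, 1/69=0.0145, 4/69=0.0580, 33/69=0.4783, 5/69=0.0725, 1/69=0.0145
Σ|p₁ᵢ − p₂ᵢ| = 0.3550 + 0.0950 + 0.0223 + 0.1060 + 0.0443 + 0.2994 = 0.9220
D = 1 − ½ × 0.9220 = 1 − 0.46100 = 0.53900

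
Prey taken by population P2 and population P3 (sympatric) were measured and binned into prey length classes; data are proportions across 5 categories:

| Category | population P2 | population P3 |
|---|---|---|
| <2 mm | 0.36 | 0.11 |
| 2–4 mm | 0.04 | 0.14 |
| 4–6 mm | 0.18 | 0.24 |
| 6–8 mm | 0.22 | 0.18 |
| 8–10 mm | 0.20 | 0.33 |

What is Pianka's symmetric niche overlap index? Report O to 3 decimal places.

Σ p₁ᵢp₂ᵢ = 0.0396 + 0.0056 + 0.0432 + 0.0396 + 0.0660 = 0.1940
Σp_1ᵢ² = 0.36² + 0.04² + 0.18² + 0.22² + 0.20² = 0.1296 + 0.0016 + 0.0324 + 0.0484 + 0.0400 = 0.2520
Σp_2ᵢ² = 0.11² + 0.14² + 0.24² + 0.18² + 0.33² = 0.0121 + 0.0196 + 0.0576 + 0.0324 + 0.1089 = 0.2306
O = 0.1940 / √(0.2520 × 0.2306) = 0.1940 / 0.241063 = 0.80477

0.805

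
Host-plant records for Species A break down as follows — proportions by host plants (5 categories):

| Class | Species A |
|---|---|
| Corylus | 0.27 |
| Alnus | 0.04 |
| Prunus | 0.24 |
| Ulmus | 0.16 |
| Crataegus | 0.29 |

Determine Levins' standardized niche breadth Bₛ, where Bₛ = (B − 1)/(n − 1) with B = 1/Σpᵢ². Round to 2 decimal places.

0.78

Σpᵢ² = 0.27² + 0.04² + 0.24² + 0.16² + 0.29² = 0.0729 + 0.0016 + 0.0576 + 0.0256 + 0.0841 = 0.2418
B = 1 / 0.2418 = 4.1356
Bₛ = (B − 1)/(n − 1) = (4.1356 − 1)/(5 − 1) = 3.1356/4 = 0.7839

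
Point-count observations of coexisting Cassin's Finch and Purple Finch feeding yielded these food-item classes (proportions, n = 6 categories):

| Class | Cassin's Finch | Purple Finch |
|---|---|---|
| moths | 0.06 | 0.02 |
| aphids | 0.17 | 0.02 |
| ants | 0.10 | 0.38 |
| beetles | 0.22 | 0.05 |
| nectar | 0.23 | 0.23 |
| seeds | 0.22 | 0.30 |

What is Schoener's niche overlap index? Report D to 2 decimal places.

Σ|p₁ᵢ − p₂ᵢ| = 0.04 + 0.15 + 0.28 + 0.17 + 0.00 + 0.08 = 0.72
D = 1 − ½ × 0.72 = 1 − 0.360 = 0.6400

0.64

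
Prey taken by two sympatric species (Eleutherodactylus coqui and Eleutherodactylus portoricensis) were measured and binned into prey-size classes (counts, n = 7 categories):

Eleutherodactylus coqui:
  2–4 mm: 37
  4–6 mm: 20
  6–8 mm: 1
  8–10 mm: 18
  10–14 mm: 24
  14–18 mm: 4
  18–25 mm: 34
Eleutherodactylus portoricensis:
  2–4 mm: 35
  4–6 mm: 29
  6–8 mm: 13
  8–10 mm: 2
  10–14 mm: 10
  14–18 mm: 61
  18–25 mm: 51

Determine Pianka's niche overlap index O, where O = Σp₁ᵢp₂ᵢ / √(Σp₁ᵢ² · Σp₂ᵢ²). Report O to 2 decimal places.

Proportions for Eleutherodactylus coqui (n=138): 37/138=0.2681, 20/138=0.1449, 1/138=0.0072, 18/138=0.1304, 24/138=0.1739, 4/138=0.0290, 34/138=0.2464
Proportions for Eleutherodactylus portoricensis (n=201): 35/201=0.1741, 29/201=0.1443, 13/201=0.0647, 2/201=0.0100, 10/201=0.0498, 61/201=0.3035, 51/201=0.2537
Σ p₁ᵢp₂ᵢ = 0.046676 + 0.020909 + 0.000466 + 0.001304 + 0.008660 + 0.008802 + 0.062512 = 0.149329
Σp_1ᵢ² = 0.2681² + 0.1449² + 0.0072² + 0.1304² + 0.1739² + 0.0290² + 0.2464² = 0.071878 + 0.020996 + 0.000052 + 0.017004 + 0.030241 + 0.000841 + 0.060713 = 0.201725
Σp_2ᵢ² = 0.1741² + 0.1443² + 0.0647² + 0.0100² + 0.0498² + 0.3035² + 0.2537² = 0.030311 + 0.020822 + 0.004186 + 0.000100 + 0.002480 + 0.092112 + 0.064364 = 0.214375
O = 0.149329 / √(0.201725 × 0.214375) = 0.149329 / 0.2079538 = 0.7181

0.72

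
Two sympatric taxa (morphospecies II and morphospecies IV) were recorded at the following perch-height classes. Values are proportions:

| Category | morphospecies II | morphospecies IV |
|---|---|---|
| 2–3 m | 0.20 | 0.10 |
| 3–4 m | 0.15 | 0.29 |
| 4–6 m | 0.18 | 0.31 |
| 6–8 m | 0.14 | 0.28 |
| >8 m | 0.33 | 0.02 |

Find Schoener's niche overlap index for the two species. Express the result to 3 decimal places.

Σ|p₁ᵢ − p₂ᵢ| = 0.10 + 0.14 + 0.13 + 0.14 + 0.31 = 0.82
D = 1 − ½ × 0.82 = 1 − 0.410 = 0.59000

0.590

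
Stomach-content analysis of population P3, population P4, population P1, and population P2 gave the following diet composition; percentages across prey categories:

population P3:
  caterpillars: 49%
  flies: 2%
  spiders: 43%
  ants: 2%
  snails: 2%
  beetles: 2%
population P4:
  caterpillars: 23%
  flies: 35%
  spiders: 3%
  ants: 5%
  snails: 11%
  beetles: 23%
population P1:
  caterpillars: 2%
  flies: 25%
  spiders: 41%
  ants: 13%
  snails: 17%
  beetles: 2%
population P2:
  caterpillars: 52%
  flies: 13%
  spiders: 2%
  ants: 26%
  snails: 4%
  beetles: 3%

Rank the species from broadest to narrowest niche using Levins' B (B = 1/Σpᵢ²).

Convert percentages to proportions (divide by 100).
Σp_P3ᵢ² = 0.49² + 0.02² + 0.43² + 0.02² + 0.02² + 0.02² = 0.2401 + 0.0004 + 0.1849 + 0.0004 + 0.0004 + 0.0004 = 0.4266
B_P3 = 1 / 0.4266 = 2.3441
Σp_P4ᵢ² = 0.23² + 0.35² + 0.03² + 0.05² + 0.11² + 0.23² = 0.0529 + 0.1225 + 0.0009 + 0.0025 + 0.0121 + 0.0529 = 0.2438
B_P4 = 1 / 0.2438 = 4.1017
Σp_P1ᵢ² = 0.02² + 0.25² + 0.41² + 0.13² + 0.17² + 0.02² = 0.0004 + 0.0625 + 0.1681 + 0.0169 + 0.0289 + 0.0004 = 0.2772
B_P1 = 1 / 0.2772 = 3.6075
Σp_P2ᵢ² = 0.52² + 0.13² + 0.02² + 0.26² + 0.04² + 0.03² = 0.2704 + 0.0169 + 0.0004 + 0.0676 + 0.0016 + 0.0009 = 0.3578
B_P2 = 1 / 0.3578 = 2.7949
Ranking by B (broadest → narrowest): population P4 (4.10) > population P1 (3.61) > population P2 (2.79) > population P3 (2.34)

population P4 > population P1 > population P2 > population P3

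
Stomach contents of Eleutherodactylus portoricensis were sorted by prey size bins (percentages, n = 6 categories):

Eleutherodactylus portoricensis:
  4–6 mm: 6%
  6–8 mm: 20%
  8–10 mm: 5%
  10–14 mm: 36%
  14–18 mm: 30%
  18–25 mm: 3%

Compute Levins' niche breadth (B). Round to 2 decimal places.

Convert percentages to proportions (divide by 100).
Σpᵢ² = 0.06² + 0.20² + 0.05² + 0.36² + 0.30² + 0.03² = 0.0036 + 0.0400 + 0.0025 + 0.1296 + 0.0900 + 0.0009 = 0.2666
B = 1 / 0.2666 = 3.7509

3.75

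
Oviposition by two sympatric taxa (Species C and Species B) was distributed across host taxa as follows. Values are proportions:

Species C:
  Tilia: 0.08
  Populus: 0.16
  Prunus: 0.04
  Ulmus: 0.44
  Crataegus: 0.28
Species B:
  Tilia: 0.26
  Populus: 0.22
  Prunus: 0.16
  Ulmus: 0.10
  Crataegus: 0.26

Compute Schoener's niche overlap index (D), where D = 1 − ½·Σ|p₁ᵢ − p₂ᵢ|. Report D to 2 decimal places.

Σ|p₁ᵢ − p₂ᵢ| = 0.18 + 0.06 + 0.12 + 0.34 + 0.02 = 0.72
D = 1 − ½ × 0.72 = 1 − 0.360 = 0.6400

0.64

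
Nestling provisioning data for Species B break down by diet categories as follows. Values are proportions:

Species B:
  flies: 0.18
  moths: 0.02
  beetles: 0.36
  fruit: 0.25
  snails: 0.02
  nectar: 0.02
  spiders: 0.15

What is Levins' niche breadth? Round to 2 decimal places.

4.03

Σpᵢ² = 0.18² + 0.02² + 0.36² + 0.25² + 0.02² + 0.02² + 0.15² = 0.0324 + 0.0004 + 0.1296 + 0.0625 + 0.0004 + 0.0004 + 0.0225 = 0.2482
B = 1 / 0.2482 = 4.0290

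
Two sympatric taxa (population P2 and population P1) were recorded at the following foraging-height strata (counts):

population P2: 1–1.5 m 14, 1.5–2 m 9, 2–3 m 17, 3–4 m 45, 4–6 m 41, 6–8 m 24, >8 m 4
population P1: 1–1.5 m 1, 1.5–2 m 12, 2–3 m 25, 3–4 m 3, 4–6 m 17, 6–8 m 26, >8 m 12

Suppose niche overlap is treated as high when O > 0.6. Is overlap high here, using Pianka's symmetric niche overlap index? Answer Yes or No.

Yes

Proportions for population P2 (n=154): 14/154=0.0909, 9/154=0.0584, 17/154=0.1104, 45/154=0.2922, 41/154=0.2662, 24/154=0.1558, 4/154=0.0260
Proportions for population P1 (n=96): 1/96=0.0104, 12/96=0.1250, 25/96=0.2604, 3/96=0.0313, 17/96=0.1771, 26/96=0.2708, 12/96=0.1250
Σ p₁ᵢp₂ᵢ = 0.000945 + 0.007300 + 0.028748 + 0.009146 + 0.047144 + 0.042191 + 0.003250 = 0.138724
Σp_1ᵢ² = 0.0909² + 0.0584² + 0.1104² + 0.2922² + 0.2662² + 0.1558² + 0.0260² = 0.008263 + 0.003411 + 0.012188 + 0.085381 + 0.070862 + 0.024274 + 0.000676 = 0.205055
Σp_2ᵢ² = 0.0104² + 0.1250² + 0.2604² + 0.0313² + 0.1771² + 0.2708² + 0.1250² = 0.000108 + 0.015625 + 0.067808 + 0.000980 + 0.031364 + 0.073333 + 0.015625 = 0.204843
O = 0.138724 / √(0.205055 × 0.204843) = 0.138724 / 0.2049490 = 0.6769
O = 0.6769 > 0.6 → Yes.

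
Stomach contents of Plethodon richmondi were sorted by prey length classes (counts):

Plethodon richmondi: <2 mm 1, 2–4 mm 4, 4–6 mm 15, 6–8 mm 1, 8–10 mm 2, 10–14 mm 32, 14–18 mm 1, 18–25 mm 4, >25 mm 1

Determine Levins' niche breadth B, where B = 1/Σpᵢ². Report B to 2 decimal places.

2.89

Proportions for Plethodon richmondi (n=61): 1/61=0.0164, 4/61=0.0656, 15/61=0.2459, 1/61=0.0164, 2/61=0.0328, 32/61=0.5246, 1/61=0.0164, 4/61=0.0656, 1/61=0.0164
Σpᵢ² = 0.0164² + 0.0656² + 0.2459² + 0.0164² + 0.0328² + 0.5246² + 0.0164² + 0.0656² + 0.0164² = 0.000269 + 0.004303 + 0.060467 + 0.000269 + 0.001076 + 0.275205 + 0.000269 + 0.004303 + 0.000269 = 0.346430
B = 1 / 0.346430 = 2.8866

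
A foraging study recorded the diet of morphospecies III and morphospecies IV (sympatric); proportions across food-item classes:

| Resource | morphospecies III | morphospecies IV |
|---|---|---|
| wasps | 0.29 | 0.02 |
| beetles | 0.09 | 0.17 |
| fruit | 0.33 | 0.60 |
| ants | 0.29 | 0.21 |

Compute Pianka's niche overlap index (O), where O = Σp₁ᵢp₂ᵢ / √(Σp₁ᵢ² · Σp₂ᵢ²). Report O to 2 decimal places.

0.80

Σ p₁ᵢp₂ᵢ = 0.0058 + 0.0153 + 0.1980 + 0.0609 = 0.2800
Σp_1ᵢ² = 0.29² + 0.09² + 0.33² + 0.29² = 0.0841 + 0.0081 + 0.1089 + 0.0841 = 0.2852
Σp_2ᵢ² = 0.02² + 0.17² + 0.60² + 0.21² = 0.0004 + 0.0289 + 0.3600 + 0.0441 = 0.4334
O = 0.2800 / √(0.2852 × 0.4334) = 0.2800 / 0.35158 = 0.7964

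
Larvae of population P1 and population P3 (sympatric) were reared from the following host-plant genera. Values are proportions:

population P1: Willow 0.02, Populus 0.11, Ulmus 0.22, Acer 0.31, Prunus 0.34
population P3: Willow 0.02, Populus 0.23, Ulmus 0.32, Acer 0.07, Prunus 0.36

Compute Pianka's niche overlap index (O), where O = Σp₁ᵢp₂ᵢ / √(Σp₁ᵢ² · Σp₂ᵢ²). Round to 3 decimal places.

Σ p₁ᵢp₂ᵢ = 0.0004 + 0.0253 + 0.0704 + 0.0217 + 0.1224 = 0.2402
Σp_1ᵢ² = 0.02² + 0.11² + 0.22² + 0.31² + 0.34² = 0.0004 + 0.0121 + 0.0484 + 0.0961 + 0.1156 = 0.2726
Σp_2ᵢ² = 0.02² + 0.23² + 0.32² + 0.07² + 0.36² = 0.0004 + 0.0529 + 0.1024 + 0.0049 + 0.1296 = 0.2902
O = 0.2402 / √(0.2726 × 0.2902) = 0.2402 / 0.281262 = 0.85401

0.854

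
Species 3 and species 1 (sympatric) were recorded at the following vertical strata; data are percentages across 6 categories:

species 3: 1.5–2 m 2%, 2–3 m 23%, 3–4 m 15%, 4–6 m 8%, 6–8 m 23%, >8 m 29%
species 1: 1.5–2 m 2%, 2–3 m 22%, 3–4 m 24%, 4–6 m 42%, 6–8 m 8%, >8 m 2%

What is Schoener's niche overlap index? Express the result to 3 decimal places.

0.570

Convert percentages to proportions (divide by 100).
Σ|p₁ᵢ − p₂ᵢ| = 0.00 + 0.01 + 0.09 + 0.34 + 0.15 + 0.27 = 0.86
D = 1 − ½ × 0.86 = 1 − 0.430 = 0.57000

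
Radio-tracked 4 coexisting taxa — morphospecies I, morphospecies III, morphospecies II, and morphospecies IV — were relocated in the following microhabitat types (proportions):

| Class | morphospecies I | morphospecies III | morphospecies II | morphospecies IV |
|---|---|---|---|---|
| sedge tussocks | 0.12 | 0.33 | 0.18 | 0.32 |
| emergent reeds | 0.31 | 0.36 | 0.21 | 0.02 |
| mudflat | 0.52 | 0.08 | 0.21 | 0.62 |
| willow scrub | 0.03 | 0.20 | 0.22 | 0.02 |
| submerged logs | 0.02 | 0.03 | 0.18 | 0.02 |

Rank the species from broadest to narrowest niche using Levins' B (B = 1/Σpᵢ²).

Σp_Iᵢ² = 0.12² + 0.31² + 0.52² + 0.03² + 0.02² = 0.0144 + 0.0961 + 0.2704 + 0.0009 + 0.0004 = 0.3822
B_I = 1 / 0.3822 = 2.6164
Σp_IIIᵢ² = 0.33² + 0.36² + 0.08² + 0.20² + 0.03² = 0.1089 + 0.1296 + 0.0064 + 0.0400 + 0.0009 = 0.2858
B_III = 1 / 0.2858 = 3.4990
Σp_IIᵢ² = 0.18² + 0.21² + 0.21² + 0.22² + 0.18² = 0.0324 + 0.0441 + 0.0441 + 0.0484 + 0.0324 = 0.2014
B_II = 1 / 0.2014 = 4.9652
Σp_IVᵢ² = 0.32² + 0.02² + 0.62² + 0.02² + 0.02² = 0.1024 + 0.0004 + 0.3844 + 0.0004 + 0.0004 = 0.4880
B_IV = 1 / 0.4880 = 2.0492
Ranking by B (broadest → narrowest): morphospecies II (4.97) > morphospecies III (3.50) > morphospecies I (2.62) > morphospecies IV (2.05)

morphospecies II > morphospecies III > morphospecies I > morphospecies IV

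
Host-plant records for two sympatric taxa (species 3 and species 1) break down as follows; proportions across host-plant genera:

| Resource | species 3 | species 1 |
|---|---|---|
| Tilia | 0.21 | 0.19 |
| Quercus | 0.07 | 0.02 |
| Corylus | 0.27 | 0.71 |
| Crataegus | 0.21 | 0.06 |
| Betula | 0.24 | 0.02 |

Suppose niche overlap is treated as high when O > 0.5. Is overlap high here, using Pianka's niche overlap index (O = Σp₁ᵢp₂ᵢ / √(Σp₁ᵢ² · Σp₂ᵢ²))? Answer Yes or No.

Σ p₁ᵢp₂ᵢ = 0.0399 + 0.0014 + 0.1917 + 0.0126 + 0.0048 = 0.2504
Σp_1ᵢ² = 0.21² + 0.07² + 0.27² + 0.21² + 0.24² = 0.0441 + 0.0049 + 0.0729 + 0.0441 + 0.0576 = 0.2236
Σp_2ᵢ² = 0.19² + 0.02² + 0.71² + 0.06² + 0.02² = 0.0361 + 0.0004 + 0.5041 + 0.0036 + 0.0004 = 0.5446
O = 0.2504 / √(0.2236 × 0.5446) = 0.2504 / 0.34896 = 0.7176
O = 0.7176 > 0.5 → Yes.

Yes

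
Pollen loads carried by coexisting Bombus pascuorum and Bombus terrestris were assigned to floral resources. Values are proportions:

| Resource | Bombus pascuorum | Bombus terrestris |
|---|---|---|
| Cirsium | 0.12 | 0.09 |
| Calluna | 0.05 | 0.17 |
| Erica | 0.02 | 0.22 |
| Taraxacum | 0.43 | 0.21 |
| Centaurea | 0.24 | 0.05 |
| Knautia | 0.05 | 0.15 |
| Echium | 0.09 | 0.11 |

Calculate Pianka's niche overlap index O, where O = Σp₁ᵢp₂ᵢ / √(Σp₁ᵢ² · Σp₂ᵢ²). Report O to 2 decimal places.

Σ p₁ᵢp₂ᵢ = 0.0108 + 0.0085 + 0.0044 + 0.0903 + 0.0120 + 0.0075 + 0.0099 = 0.1434
Σp_1ᵢ² = 0.12² + 0.05² + 0.02² + 0.43² + 0.24² + 0.05² + 0.09² = 0.0144 + 0.0025 + 0.0004 + 0.1849 + 0.0576 + 0.0025 + 0.0081 = 0.2704
Σp_2ᵢ² = 0.09² + 0.17² + 0.22² + 0.21² + 0.05² + 0.15² + 0.11² = 0.0081 + 0.0289 + 0.0484 + 0.0441 + 0.0025 + 0.0225 + 0.0121 = 0.1666
O = 0.1434 / √(0.2704 × 0.1666) = 0.1434 / 0.21225 = 0.6756

0.68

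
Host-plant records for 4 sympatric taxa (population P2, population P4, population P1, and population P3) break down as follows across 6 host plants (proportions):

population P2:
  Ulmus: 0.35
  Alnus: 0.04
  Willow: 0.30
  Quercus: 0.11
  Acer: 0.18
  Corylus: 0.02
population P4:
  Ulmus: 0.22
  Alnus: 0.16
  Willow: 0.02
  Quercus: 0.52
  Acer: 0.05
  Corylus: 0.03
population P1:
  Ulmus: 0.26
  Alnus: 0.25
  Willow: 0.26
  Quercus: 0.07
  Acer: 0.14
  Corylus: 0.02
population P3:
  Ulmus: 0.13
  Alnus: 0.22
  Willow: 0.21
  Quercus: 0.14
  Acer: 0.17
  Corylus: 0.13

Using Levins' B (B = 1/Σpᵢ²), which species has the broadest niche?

Σp_P2ᵢ² = 0.35² + 0.04² + 0.30² + 0.11² + 0.18² + 0.02² = 0.1225 + 0.0016 + 0.0900 + 0.0121 + 0.0324 + 0.0004 = 0.2590
B_P2 = 1 / 0.2590 = 3.8610
Σp_P4ᵢ² = 0.22² + 0.16² + 0.02² + 0.52² + 0.05² + 0.03² = 0.0484 + 0.0256 + 0.0004 + 0.2704 + 0.0025 + 0.0009 = 0.3482
B_P4 = 1 / 0.3482 = 2.8719
Σp_P1ᵢ² = 0.26² + 0.25² + 0.26² + 0.07² + 0.14² + 0.02² = 0.0676 + 0.0625 + 0.0676 + 0.0049 + 0.0196 + 0.0004 = 0.2226
B_P1 = 1 / 0.2226 = 4.4924
Σp_P3ᵢ² = 0.13² + 0.22² + 0.21² + 0.14² + 0.17² + 0.13² = 0.0169 + 0.0484 + 0.0441 + 0.0196 + 0.0289 + 0.0169 = 0.1748
B_P3 = 1 / 0.1748 = 5.7208
Highest B → broadest niche (most generalist): population P3 (B = 5.72).

population P3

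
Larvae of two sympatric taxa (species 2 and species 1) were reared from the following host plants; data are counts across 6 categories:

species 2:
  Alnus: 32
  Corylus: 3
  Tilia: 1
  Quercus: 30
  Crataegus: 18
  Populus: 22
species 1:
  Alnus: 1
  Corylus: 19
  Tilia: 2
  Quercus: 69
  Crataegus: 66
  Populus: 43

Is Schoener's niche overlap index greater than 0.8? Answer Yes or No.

Proportions for species 2 (n=106): 32/106=0.3019, 3/106=0.0283, 1/106=0.0094, 30/106=0.2830, 18/106=0.1698, 22/106=0.2075
Proportions for species 1 (n=200): 1/200=0.0050, 19/200=0.0950, 2/200=0.0100, 69/200=0.3450, 66/200=0.3300, 43/200=0.2150
Σ|p₁ᵢ − p₂ᵢ| = 0.2969 + 0.0667 + 0.0006 + 0.0620 + 0.1602 + 0.0075 = 0.5939
D = 1 − ½ × 0.5939 = 1 − 0.29695 = 0.70305
D = 0.70305 < 0.8 → No.

No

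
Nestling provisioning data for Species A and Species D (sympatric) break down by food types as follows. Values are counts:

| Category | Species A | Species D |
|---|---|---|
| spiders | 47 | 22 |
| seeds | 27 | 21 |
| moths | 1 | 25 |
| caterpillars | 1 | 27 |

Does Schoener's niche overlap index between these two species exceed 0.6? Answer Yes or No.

Proportions for Species A (n=76): 47/76=0.6184, 27/76=0.3553, 1/76=0.0132, 1/76=0.0132
Proportions for Species D (n=95): 22/95=0.2316, 21/95=0.2211, 25/95=0.2632, 27/95=0.2842
Σ|p₁ᵢ − p₂ᵢ| = 0.3868 + 0.1342 + 0.2500 + 0.2710 = 1.0420
D = 1 − ½ × 1.0420 = 1 − 0.52100 = 0.47900
D = 0.47900 < 0.6 → No.

No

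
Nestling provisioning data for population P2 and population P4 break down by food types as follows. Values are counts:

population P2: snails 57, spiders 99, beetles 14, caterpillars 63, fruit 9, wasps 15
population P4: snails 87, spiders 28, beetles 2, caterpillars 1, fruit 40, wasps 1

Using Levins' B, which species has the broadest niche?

Proportions for population P2 (n=257): 57/257=0.2218, 99/257=0.3852, 14/257=0.0545, 63/257=0.2451, 9/257=0.0350, 15/257=0.0584
Proportions for population P4 (n=159): 87/159=0.5472, 28/159=0.1761, 2/159=0.0126, 1/159=0.0063, 40/159=0.2516, 1/159=0.0063
Σp_P2ᵢ² = 0.2218² + 0.3852² + 0.0545² + 0.2451² + 0.0350² + 0.0584² = 0.049195 + 0.148379 + 0.002970 + 0.060074 + 0.001225 + 0.003411 = 0.265254
B_P2 = 1 / 0.265254 = 3.7700
Σp_P4ᵢ² = 0.5472² + 0.1761² + 0.0126² + 0.0063² + 0.2516² + 0.0063² = 0.299428 + 0.031011 + 0.000159 + 0.000040 + 0.063303 + 0.000040 = 0.393981
B_P4 = 1 / 0.393981 = 2.5382
Highest B → broadest niche (most generalist): population P2 (B = 3.77).

population P2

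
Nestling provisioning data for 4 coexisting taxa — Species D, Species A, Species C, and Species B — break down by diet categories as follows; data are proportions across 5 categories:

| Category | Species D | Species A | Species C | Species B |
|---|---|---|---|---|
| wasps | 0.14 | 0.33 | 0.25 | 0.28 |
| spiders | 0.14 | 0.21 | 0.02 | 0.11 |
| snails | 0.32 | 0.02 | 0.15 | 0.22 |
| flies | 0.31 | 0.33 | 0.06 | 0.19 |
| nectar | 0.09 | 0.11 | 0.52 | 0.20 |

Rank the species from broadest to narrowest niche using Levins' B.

Σp_Dᵢ² = 0.14² + 0.14² + 0.32² + 0.31² + 0.09² = 0.0196 + 0.0196 + 0.1024 + 0.0961 + 0.0081 = 0.2458
B_D = 1 / 0.2458 = 4.0683
Σp_Aᵢ² = 0.33² + 0.21² + 0.02² + 0.33² + 0.11² = 0.1089 + 0.0441 + 0.0004 + 0.1089 + 0.0121 = 0.2744
B_A = 1 / 0.2744 = 3.6443
Σp_Cᵢ² = 0.25² + 0.02² + 0.15² + 0.06² + 0.52² = 0.0625 + 0.0004 + 0.0225 + 0.0036 + 0.2704 = 0.3594
B_C = 1 / 0.3594 = 2.7824
Σp_Bᵢ² = 0.28² + 0.11² + 0.22² + 0.19² + 0.20² = 0.0784 + 0.0121 + 0.0484 + 0.0361 + 0.0400 = 0.2150
B_B = 1 / 0.2150 = 4.6512
Ranking by B (broadest → narrowest): Species B (4.65) > Species D (4.07) > Species A (3.64) > Species C (2.78)

Species B > Species D > Species A > Species C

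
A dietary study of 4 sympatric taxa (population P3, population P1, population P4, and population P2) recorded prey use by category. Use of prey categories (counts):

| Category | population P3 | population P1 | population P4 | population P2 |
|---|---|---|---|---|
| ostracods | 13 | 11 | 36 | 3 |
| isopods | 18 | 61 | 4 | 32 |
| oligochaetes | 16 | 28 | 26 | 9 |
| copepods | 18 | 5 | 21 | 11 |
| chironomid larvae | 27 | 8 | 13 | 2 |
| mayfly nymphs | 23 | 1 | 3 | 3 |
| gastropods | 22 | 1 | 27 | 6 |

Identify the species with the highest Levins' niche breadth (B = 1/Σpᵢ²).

Proportions for population P3 (n=137): 13/137=0.0949, 18/137=0.1314, 16/137=0.1168, 18/137=0.1314, 27/137=0.1971, 23/137=0.1679, 22/137=0.1606
Proportions for population P1 (n=115): 11/115=0.0957, 61/115=0.5304, 28/115=0.2435, 5/115=0.0435, 8/115=0.0696, 1/115=0.0087, 1/115=0.0087
Proportions for population P4 (n=130): 36/130=0.2769, 4/130=0.0308, 26/130=0.2000, 21/130=0.1615, 13/130=0.1000, 3/130=0.0231, 27/130=0.2077
Proportions for population P2 (n=66): 3/66=0.0455, 32/66=0.4848, 9/66=0.1364, 11/66=0.1667, 2/66=0.0303, 3/66=0.0455, 6/66=0.0909
Σp_P3ᵢ² = 0.0949² + 0.1314² + 0.1168² + 0.1314² + 0.1971² + 0.1679² + 0.1606² = 0.009006 + 0.017266 + 0.013642 + 0.017266 + 0.038848 + 0.028190 + 0.025792 = 0.150010
B_P3 = 1 / 0.150010 = 6.6662
Σp_P1ᵢ² = 0.0957² + 0.5304² + 0.2435² + 0.0435² + 0.0696² + 0.0087² + 0.0087² = 0.009158 + 0.281324 + 0.059292 + 0.001892 + 0.004844 + 0.000076 + 0.000076 = 0.356662
B_P1 = 1 / 0.356662 = 2.8038
Σp_P4ᵢ² = 0.2769² + 0.0308² + 0.2000² + 0.1615² + 0.1000² + 0.0231² + 0.2077² = 0.076674 + 0.000949 + 0.040000 + 0.026082 + 0.010000 + 0.000534 + 0.043139 = 0.197378
B_P4 = 1 / 0.197378 = 5.0664
Σp_P2ᵢ² = 0.0455² + 0.4848² + 0.1364² + 0.1667² + 0.0303² + 0.0455² + 0.0909² = 0.002070 + 0.235031 + 0.018605 + 0.027789 + 0.000918 + 0.002070 + 0.008263 = 0.294746
B_P2 = 1 / 0.294746 = 3.3928
Highest B → broadest niche (most generalist): population P3 (B = 6.67).

population P3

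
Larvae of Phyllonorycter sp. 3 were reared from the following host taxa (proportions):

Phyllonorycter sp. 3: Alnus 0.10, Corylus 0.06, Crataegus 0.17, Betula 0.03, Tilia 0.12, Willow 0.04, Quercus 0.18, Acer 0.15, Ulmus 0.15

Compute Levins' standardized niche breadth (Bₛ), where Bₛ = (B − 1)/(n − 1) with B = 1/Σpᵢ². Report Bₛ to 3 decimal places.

Σpᵢ² = 0.10² + 0.06² + 0.17² + 0.03² + 0.12² + 0.04² + 0.18² + 0.15² + 0.15² = 0.0100 + 0.0036 + 0.0289 + 0.0009 + 0.0144 + 0.0016 + 0.0324 + 0.0225 + 0.0225 = 0.1368
B = 1 / 0.1368 = 7.30994
Bₛ = (B − 1)/(n − 1) = (7.30994 − 1)/(9 − 1) = 6.30994/8 = 0.78874

0.789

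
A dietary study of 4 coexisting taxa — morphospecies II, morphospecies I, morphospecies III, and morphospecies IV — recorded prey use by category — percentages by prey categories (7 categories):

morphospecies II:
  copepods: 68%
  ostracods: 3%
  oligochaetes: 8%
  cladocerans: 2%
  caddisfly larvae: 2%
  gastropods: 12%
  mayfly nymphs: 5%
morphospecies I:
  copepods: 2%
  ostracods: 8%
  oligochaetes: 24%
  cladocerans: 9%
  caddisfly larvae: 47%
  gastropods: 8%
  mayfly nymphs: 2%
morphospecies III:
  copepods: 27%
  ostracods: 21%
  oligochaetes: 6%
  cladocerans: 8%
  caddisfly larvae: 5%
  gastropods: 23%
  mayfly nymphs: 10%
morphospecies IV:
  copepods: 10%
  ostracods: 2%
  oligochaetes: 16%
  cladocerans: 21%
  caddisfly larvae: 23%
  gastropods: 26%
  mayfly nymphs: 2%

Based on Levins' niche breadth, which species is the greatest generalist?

morphospecies III

Convert percentages to proportions (divide by 100).
Σp_IIᵢ² = 0.68² + 0.03² + 0.08² + 0.02² + 0.02² + 0.12² + 0.05² = 0.4624 + 0.0009 + 0.0064 + 0.0004 + 0.0004 + 0.0144 + 0.0025 = 0.4874
B_II = 1 / 0.4874 = 2.0517
Σp_Iᵢ² = 0.02² + 0.08² + 0.24² + 0.09² + 0.47² + 0.08² + 0.02² = 0.0004 + 0.0064 + 0.0576 + 0.0081 + 0.2209 + 0.0064 + 0.0004 = 0.3002
B_I = 1 / 0.3002 = 3.3311
Σp_IIIᵢ² = 0.27² + 0.21² + 0.06² + 0.08² + 0.05² + 0.23² + 0.10² = 0.0729 + 0.0441 + 0.0036 + 0.0064 + 0.0025 + 0.0529 + 0.0100 = 0.1924
B_III = 1 / 0.1924 = 5.1975
Σp_IVᵢ² = 0.10² + 0.02² + 0.16² + 0.21² + 0.23² + 0.26² + 0.02² = 0.0100 + 0.0004 + 0.0256 + 0.0441 + 0.0529 + 0.0676 + 0.0004 = 0.2010
B_IV = 1 / 0.2010 = 4.9751
Highest B → broadest niche (most generalist): morphospecies III (B = 5.20).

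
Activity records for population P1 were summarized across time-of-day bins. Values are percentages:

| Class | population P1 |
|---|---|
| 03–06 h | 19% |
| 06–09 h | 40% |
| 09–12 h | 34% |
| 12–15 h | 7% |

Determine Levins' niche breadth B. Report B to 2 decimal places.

3.16

Convert percentages to proportions (divide by 100).
Σpᵢ² = 0.19² + 0.40² + 0.34² + 0.07² = 0.0361 + 0.1600 + 0.1156 + 0.0049 = 0.3166
B = 1 / 0.3166 = 3.1586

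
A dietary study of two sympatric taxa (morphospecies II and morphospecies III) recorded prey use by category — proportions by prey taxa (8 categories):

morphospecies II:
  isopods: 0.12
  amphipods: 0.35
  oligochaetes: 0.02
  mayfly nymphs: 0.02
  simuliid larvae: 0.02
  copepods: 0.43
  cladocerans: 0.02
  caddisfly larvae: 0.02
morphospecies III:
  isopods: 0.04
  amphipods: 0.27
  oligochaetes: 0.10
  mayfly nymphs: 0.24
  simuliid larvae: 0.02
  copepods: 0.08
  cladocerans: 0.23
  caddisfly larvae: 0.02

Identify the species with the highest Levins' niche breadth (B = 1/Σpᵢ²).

Σp_IIᵢ² = 0.12² + 0.35² + 0.02² + 0.02² + 0.02² + 0.43² + 0.02² + 0.02² = 0.0144 + 0.1225 + 0.0004 + 0.0004 + 0.0004 + 0.1849 + 0.0004 + 0.0004 = 0.3238
B_II = 1 / 0.3238 = 3.0883
Σp_IIIᵢ² = 0.04² + 0.27² + 0.10² + 0.24² + 0.02² + 0.08² + 0.23² + 0.02² = 0.0016 + 0.0729 + 0.0100 + 0.0576 + 0.0004 + 0.0064 + 0.0529 + 0.0004 = 0.2022
B_III = 1 / 0.2022 = 4.9456
Highest B → broadest niche (most generalist): morphospecies III (B = 4.95).

morphospecies III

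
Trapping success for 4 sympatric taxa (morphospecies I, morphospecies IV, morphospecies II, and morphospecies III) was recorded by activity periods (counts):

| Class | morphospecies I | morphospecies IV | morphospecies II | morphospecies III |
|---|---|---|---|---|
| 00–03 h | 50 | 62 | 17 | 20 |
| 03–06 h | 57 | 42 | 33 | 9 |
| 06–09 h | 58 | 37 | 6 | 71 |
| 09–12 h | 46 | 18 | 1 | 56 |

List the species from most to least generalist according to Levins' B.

Proportions for morphospecies I (n=211): 50/211=0.2370, 57/211=0.2701, 58/211=0.2749, 46/211=0.2180
Proportions for morphospecies IV (n=159): 62/159=0.3899, 42/159=0.2642, 37/159=0.2327, 18/159=0.1132
Proportions for morphospecies II (n=57): 17/57=0.2982, 33/57=0.5789, 6/57=0.1053, 1/57=0.0175
Proportions for morphospecies III (n=156): 20/156=0.1282, 9/156=0.0577, 71/156=0.4551, 56/156=0.3590
Σp_Iᵢ² = 0.2370² + 0.2701² + 0.2749² + 0.2180² = 0.056169 + 0.072954 + 0.075570 + 0.047524 = 0.252217
B_I = 1 / 0.252217 = 3.9648
Σp_IVᵢ² = 0.3899² + 0.2642² + 0.2327² + 0.1132² = 0.152022 + 0.069802 + 0.054149 + 0.012814 = 0.288787
B_IV = 1 / 0.288787 = 3.4628
Σp_IIᵢ² = 0.2982² + 0.5789² + 0.1053² + 0.0175² = 0.088923 + 0.335125 + 0.011088 + 0.000306 = 0.435442
B_II = 1 / 0.435442 = 2.2965
Σp_IIIᵢ² = 0.1282² + 0.0577² + 0.4551² + 0.3590² = 0.016435 + 0.003329 + 0.207116 + 0.128881 = 0.355761
B_III = 1 / 0.355761 = 2.8109
Ranking by B (broadest → narrowest): morphospecies I (3.96) > morphospecies IV (3.46) > morphospecies III (2.81) > morphospecies II (2.30)

morphospecies I > morphospecies IV > morphospecies III > morphospecies II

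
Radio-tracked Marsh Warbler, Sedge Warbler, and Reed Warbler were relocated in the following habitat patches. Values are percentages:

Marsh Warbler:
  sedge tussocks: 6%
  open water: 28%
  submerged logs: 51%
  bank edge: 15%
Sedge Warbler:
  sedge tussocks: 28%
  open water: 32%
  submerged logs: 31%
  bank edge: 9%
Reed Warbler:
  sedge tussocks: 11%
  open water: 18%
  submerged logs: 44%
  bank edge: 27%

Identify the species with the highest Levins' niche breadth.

Sedge Warbler

Convert percentages to proportions (divide by 100).
Σp_Marsᵢ² = 0.06² + 0.28² + 0.51² + 0.15² = 0.0036 + 0.0784 + 0.2601 + 0.0225 = 0.3646
B_Mars = 1 / 0.3646 = 2.7427
Σp_Sedgᵢ² = 0.28² + 0.32² + 0.31² + 0.09² = 0.0784 + 0.1024 + 0.0961 + 0.0081 = 0.2850
B_Sedg = 1 / 0.2850 = 3.5088
Σp_Reedᵢ² = 0.11² + 0.18² + 0.44² + 0.27² = 0.0121 + 0.0324 + 0.1936 + 0.0729 = 0.3110
B_Reed = 1 / 0.3110 = 3.2154
Highest B → broadest niche (most generalist): Sedge Warbler (B = 3.51).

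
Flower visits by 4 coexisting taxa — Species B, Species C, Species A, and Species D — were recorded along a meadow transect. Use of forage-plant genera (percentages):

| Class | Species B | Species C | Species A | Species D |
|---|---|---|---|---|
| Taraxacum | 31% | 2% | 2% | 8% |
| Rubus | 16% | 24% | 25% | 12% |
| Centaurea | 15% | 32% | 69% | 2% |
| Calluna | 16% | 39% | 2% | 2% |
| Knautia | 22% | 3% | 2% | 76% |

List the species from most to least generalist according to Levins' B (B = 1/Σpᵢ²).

Convert percentages to proportions (divide by 100).
Σp_Bᵢ² = 0.31² + 0.16² + 0.15² + 0.16² + 0.22² = 0.0961 + 0.0256 + 0.0225 + 0.0256 + 0.0484 = 0.2182
B_B = 1 / 0.2182 = 4.5830
Σp_Cᵢ² = 0.02² + 0.24² + 0.32² + 0.39² + 0.03² = 0.0004 + 0.0576 + 0.1024 + 0.1521 + 0.0009 = 0.3134
B_C = 1 / 0.3134 = 3.1908
Σp_Aᵢ² = 0.02² + 0.25² + 0.69² + 0.02² + 0.02² = 0.0004 + 0.0625 + 0.4761 + 0.0004 + 0.0004 = 0.5398
B_A = 1 / 0.5398 = 1.8525
Σp_Dᵢ² = 0.08² + 0.12² + 0.02² + 0.02² + 0.76² = 0.0064 + 0.0144 + 0.0004 + 0.0004 + 0.5776 = 0.5992
B_D = 1 / 0.5992 = 1.6689
Ranking by B (broadest → narrowest): Species B (4.58) > Species C (3.19) > Species A (1.85) > Species D (1.67)

Species B > Species C > Species A > Species D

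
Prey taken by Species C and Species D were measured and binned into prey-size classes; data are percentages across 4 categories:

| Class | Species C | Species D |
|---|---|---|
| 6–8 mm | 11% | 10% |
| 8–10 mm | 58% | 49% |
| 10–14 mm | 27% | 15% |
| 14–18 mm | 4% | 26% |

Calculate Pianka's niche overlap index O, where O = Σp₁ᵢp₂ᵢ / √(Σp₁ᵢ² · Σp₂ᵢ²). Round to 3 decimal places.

0.912

Convert percentages to proportions (divide by 100).
Σ p₁ᵢp₂ᵢ = 0.0110 + 0.2842 + 0.0405 + 0.0104 = 0.3461
Σp_1ᵢ² = 0.11² + 0.58² + 0.27² + 0.04² = 0.0121 + 0.3364 + 0.0729 + 0.0016 = 0.4230
Σp_2ᵢ² = 0.10² + 0.49² + 0.15² + 0.26² = 0.0100 + 0.2401 + 0.0225 + 0.0676 = 0.3402
O = 0.3461 / √(0.4230 × 0.3402) = 0.3461 / 0.379348 = 0.91235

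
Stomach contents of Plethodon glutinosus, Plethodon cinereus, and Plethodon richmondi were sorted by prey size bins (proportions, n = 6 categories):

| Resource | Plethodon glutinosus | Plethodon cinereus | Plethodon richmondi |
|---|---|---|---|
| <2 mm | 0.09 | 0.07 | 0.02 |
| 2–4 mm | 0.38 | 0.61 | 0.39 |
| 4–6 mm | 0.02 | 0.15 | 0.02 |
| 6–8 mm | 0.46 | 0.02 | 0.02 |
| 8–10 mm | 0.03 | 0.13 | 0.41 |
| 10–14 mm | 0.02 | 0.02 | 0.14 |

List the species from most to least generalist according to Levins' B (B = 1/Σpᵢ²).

Σp_glutᵢ² = 0.09² + 0.38² + 0.02² + 0.46² + 0.03² + 0.02² = 0.0081 + 0.1444 + 0.0004 + 0.2116 + 0.0009 + 0.0004 = 0.3658
B_glut = 1 / 0.3658 = 2.7337
Σp_cineᵢ² = 0.07² + 0.61² + 0.15² + 0.02² + 0.13² + 0.02² = 0.0049 + 0.3721 + 0.0225 + 0.0004 + 0.0169 + 0.0004 = 0.4172
B_cine = 1 / 0.4172 = 2.3969
Σp_richᵢ² = 0.02² + 0.39² + 0.02² + 0.02² + 0.41² + 0.14² = 0.0004 + 0.1521 + 0.0004 + 0.0004 + 0.1681 + 0.0196 = 0.3410
B_rich = 1 / 0.3410 = 2.9326
Ranking by B (broadest → narrowest): Plethodon richmondi (2.93) > Plethodon glutinosus (2.73) > Plethodon cinereus (2.40)

Plethodon richmondi > Plethodon glutinosus > Plethodon cinereus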